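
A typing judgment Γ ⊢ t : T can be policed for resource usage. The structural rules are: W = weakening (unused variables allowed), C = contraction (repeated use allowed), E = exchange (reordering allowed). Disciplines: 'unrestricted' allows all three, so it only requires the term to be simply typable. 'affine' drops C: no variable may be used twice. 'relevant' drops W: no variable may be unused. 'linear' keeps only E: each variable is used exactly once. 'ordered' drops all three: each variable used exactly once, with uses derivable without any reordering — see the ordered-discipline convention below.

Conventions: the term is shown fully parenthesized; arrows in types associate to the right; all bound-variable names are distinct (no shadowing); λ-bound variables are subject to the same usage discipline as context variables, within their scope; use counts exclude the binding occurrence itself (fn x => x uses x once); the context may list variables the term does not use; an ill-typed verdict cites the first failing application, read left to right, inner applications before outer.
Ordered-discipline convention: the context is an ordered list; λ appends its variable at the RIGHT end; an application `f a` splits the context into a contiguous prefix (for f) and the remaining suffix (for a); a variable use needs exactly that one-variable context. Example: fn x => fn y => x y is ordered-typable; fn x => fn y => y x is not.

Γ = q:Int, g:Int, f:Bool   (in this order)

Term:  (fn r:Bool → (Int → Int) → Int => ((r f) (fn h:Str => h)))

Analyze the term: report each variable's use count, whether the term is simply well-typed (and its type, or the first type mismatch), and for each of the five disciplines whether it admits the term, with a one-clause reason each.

counts: q: 0, g: 0, f: 1, r (bound): 1, h (bound): 1
uses in reading order: r, f, h
typing: ill-typed: a function awaiting Int → Int gets Str → Str
ordered: ✗, not simply typable
linear: ✗, fails simple typing
affine: ✗, a type mismatch blocks all five
relevant: ✗, the type mismatch rejects it
unrestricted: ✗, not simply typable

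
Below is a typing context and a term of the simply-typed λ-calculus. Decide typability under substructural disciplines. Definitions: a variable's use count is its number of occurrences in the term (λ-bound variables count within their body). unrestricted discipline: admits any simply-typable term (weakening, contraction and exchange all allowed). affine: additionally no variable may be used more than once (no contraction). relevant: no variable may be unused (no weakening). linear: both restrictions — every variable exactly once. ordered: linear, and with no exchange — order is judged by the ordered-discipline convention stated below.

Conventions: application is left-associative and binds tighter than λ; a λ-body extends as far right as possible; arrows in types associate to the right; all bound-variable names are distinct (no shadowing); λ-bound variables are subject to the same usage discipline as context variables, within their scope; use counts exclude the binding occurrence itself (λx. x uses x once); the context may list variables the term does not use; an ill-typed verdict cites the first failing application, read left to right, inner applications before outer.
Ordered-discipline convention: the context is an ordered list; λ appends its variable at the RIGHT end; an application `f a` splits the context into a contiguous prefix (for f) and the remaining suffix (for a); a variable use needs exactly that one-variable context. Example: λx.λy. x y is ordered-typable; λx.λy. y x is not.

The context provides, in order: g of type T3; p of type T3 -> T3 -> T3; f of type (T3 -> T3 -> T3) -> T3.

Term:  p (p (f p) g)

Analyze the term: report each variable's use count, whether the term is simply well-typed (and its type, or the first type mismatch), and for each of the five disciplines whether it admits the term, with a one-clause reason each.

variable uses: g ×1, p ×3, f ×1
use order (left to right): p, p, f, p, g
typing: well-typed at T3 -> T3
ordered: ✗ — p ×3 used more than once (contraction)
linear: ✗ — p ×3 used more than once (contraction)
affine: ✗ — p ×3 used more than once (contraction)
relevant: ✓ — none of g, p, f goes unused
unrestricted: ✓ — typability at T3 -> T3 is all that's needed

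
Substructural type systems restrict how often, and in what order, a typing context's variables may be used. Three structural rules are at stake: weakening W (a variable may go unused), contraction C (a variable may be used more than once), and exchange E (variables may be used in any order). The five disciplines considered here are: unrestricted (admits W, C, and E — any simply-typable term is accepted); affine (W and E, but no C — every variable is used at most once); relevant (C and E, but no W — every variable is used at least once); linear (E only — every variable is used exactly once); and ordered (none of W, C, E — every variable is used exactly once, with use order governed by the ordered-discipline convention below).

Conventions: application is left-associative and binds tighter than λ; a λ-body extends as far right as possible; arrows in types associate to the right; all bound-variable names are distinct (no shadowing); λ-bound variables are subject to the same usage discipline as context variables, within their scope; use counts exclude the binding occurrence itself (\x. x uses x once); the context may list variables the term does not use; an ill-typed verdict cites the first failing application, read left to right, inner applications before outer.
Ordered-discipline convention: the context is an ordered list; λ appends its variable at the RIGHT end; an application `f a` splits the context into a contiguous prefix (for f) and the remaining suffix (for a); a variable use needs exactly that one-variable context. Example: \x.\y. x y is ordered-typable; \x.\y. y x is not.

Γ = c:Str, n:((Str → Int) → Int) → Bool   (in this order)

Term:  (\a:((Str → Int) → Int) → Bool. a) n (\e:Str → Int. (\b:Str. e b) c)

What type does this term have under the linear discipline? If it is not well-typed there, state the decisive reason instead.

term : Bool
use counts: c: 1; n: 1; a [bound]: 1; e [bound]: 1; b [bound]: 1
use order (left to right): a, n, e, b, c
typing: the term checks, with type Bool
per-discipline verdicts: ordered ✗; linear ✓; affine ✓; relevant ✓; unrestricted ✓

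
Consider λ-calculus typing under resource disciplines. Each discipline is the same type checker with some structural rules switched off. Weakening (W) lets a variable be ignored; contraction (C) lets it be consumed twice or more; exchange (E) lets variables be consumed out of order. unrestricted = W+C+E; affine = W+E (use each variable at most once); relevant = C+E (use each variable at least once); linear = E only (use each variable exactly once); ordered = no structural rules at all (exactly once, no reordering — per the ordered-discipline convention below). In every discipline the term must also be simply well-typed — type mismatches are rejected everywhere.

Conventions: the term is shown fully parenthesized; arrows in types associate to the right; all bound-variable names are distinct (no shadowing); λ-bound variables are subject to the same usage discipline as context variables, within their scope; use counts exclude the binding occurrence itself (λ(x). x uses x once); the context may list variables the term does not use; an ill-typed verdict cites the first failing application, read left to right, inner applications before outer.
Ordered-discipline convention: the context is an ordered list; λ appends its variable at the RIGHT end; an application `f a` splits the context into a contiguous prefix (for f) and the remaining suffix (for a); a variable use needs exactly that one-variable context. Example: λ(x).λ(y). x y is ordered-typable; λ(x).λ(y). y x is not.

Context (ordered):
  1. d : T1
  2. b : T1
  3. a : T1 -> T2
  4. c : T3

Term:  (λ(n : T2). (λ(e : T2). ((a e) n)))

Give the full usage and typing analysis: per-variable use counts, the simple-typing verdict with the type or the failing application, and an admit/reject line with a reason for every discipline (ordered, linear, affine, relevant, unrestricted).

usage: d=0; b=0; a=1; c=0; n [bound]=1; e [bound]=1
left-to-right use order: a, e, n
typing: ill-typed: an argument T2 mismatches the expected T1
ordered: ✗, a type mismatch blocks all five
linear: ✗, the type mismatch rejects it
affine: ✗, not simply typable
relevant: ✗, fails simple typing
unrestricted: ✗, a type mismatch blocks all five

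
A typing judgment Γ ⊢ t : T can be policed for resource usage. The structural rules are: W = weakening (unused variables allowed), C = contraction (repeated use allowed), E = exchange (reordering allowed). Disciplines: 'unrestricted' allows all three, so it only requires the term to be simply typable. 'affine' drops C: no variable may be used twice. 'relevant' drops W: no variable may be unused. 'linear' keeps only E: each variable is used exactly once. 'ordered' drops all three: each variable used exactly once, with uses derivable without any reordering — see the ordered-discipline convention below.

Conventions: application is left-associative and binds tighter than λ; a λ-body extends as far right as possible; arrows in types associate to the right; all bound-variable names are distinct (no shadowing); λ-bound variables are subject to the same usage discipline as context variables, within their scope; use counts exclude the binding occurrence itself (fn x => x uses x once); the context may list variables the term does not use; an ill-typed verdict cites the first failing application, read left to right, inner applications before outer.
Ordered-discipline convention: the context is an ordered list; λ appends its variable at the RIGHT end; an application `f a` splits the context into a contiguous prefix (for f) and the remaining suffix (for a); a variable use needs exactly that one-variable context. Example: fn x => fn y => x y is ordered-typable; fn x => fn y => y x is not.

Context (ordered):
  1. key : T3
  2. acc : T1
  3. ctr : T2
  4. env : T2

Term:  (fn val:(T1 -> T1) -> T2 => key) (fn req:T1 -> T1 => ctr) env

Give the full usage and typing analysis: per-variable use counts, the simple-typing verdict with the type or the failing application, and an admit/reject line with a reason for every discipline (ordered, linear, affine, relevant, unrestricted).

usage: key: 1; acc: 0; ctr: 1; env: 1; val (bound): 0; req (bound): 0
order of uses: key, ctr, env
typing: ill-typed: non-arrow in function slot: T3
ordered: ✗, fails simple typing
linear: ✗, a type mismatch blocks all five
affine: ✗, the type mismatch rejects it
relevant: ✗, not simply typable
unrestricted: ✗, fails simple typing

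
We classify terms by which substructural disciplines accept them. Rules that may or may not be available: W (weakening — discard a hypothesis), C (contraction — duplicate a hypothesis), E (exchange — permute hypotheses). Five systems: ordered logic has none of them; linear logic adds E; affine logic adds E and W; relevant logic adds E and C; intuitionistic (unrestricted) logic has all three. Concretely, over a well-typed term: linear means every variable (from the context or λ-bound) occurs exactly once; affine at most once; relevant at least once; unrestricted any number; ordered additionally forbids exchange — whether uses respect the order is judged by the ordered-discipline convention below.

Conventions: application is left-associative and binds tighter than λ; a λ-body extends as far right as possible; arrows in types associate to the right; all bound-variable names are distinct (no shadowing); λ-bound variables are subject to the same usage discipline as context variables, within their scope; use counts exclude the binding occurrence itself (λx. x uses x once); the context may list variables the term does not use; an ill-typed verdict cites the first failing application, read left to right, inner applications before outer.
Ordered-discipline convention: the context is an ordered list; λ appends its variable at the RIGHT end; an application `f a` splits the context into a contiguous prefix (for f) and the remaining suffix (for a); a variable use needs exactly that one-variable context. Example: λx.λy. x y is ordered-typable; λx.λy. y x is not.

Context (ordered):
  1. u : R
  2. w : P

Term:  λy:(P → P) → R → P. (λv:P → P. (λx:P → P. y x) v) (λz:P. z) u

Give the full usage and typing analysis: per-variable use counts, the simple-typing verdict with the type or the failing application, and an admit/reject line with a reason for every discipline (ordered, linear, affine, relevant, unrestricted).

variable uses: u: 1×; w: 0×; y (λ-bound): 1×; v (λ-bound): 1×; x (λ-bound): 1×; z (λ-bound): 1×
use order (left to right): y, x, v, z, u
typing: well-typed — term : ((P → P) → R → P) → P
ordered ✗ (w never used (weakening))
linear ✗ (w never used (weakening))
affine ✓ (no duplicate uses among u, w, y, v, x, z)
relevant ✗ (w never used (weakening))
unrestricted ✓ (simply typable at ((P → P) → R → P) → P; W, C, E all held)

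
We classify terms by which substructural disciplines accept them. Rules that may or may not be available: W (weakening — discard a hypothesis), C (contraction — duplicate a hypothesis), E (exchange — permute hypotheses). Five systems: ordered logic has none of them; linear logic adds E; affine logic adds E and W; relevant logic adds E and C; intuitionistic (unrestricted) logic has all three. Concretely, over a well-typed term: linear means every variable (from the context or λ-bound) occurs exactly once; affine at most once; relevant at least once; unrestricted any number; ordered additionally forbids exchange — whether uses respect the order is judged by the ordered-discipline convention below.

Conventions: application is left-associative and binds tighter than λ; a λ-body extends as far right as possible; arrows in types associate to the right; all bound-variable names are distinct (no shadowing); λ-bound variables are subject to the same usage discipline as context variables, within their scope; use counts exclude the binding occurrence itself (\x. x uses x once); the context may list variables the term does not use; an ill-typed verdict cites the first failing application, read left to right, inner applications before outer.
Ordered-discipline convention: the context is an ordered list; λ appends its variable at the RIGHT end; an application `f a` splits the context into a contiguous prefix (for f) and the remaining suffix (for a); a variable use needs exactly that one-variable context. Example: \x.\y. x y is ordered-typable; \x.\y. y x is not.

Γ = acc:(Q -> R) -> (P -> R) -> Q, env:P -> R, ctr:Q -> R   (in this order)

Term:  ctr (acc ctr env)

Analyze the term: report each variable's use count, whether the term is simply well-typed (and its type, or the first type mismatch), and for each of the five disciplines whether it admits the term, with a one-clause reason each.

counts: acc=1, env=1, ctr=2
uses in reading order: ctr, acc, ctr, env
typing: ✓ — R
ordered ✗ (needs contraction — ctr ×2)
linear ✗ (needs contraction — ctr ×2)
affine ✗ (needs contraction — ctr ×2)
relevant ✓ (every one of acc, env, ctr appears)
unrestricted ✓ (well-typed at R; no restrictions here)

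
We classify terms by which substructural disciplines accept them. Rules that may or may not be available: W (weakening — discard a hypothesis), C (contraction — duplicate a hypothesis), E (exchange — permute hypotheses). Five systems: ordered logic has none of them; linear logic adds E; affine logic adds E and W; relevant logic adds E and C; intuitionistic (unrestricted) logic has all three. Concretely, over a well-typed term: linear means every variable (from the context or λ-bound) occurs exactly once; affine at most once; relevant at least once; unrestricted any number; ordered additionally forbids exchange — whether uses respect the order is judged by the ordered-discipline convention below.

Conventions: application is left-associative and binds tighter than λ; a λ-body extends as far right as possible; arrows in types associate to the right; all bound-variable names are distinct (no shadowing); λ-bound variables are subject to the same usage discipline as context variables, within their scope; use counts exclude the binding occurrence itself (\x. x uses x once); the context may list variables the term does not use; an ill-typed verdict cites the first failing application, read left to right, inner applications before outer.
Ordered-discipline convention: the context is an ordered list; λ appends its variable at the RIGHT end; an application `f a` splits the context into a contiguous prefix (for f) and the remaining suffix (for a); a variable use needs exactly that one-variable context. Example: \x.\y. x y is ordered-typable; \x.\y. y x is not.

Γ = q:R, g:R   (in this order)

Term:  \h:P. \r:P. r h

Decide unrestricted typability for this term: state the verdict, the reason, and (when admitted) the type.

no — fails simple typing
counts: q: 0, g: 0, h [bound]: 1, r [bound]: 1
left-to-right use order: r, h
typing: ill-typed: can't apply a value of type P
across the five disciplines: ordered ✗; linear ✗; affine ✗; relevant ✗; unrestricted ✗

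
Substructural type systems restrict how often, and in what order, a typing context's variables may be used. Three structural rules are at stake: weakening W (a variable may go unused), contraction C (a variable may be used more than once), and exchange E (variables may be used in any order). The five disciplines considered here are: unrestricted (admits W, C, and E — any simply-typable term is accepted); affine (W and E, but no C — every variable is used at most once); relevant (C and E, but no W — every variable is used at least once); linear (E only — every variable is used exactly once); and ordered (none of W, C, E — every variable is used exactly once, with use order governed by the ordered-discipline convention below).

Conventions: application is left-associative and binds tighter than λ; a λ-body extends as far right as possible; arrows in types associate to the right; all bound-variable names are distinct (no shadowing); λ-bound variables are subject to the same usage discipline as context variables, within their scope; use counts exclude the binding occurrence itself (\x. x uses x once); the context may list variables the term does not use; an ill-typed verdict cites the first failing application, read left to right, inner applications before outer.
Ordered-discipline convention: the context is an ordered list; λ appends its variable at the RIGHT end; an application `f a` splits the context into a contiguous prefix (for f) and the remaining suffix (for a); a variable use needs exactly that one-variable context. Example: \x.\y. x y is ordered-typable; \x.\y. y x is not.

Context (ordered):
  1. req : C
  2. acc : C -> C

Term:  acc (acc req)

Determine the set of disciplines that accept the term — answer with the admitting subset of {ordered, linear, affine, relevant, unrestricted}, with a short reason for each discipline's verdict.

admitted in: relevant, unrestricted
counts: req: 1, acc: 2
use order (left to right): acc, acc, req
typing: ✓ — C
ordered: ✗ — needs contraction — acc ×2
linear: ✗ — needs contraction — acc ×2
affine: ✗ — needs contraction — acc ×2
relevant: ✓ — at least one use each (req, acc)
unrestricted: ✓ — type-checks (C) and nothing is barred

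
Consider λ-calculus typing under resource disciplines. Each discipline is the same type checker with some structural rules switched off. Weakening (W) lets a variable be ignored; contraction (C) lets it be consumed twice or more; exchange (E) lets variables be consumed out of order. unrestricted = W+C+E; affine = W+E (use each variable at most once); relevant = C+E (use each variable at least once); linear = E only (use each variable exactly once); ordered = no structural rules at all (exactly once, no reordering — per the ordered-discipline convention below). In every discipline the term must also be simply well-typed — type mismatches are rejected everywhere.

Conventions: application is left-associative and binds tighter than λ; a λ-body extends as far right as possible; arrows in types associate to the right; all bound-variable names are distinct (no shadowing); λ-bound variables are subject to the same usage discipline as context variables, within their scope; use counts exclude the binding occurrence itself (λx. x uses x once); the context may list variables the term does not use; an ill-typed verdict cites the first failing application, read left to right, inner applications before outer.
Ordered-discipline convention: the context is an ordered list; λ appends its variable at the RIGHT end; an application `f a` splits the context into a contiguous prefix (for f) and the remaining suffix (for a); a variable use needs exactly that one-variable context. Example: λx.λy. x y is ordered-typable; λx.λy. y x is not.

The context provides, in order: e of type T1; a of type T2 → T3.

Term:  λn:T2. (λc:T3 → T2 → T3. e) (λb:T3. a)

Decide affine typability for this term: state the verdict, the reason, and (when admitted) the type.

yes — none of e, a, n, c, b used more than once; term : T2 → T1
counts: e=1, a=1, n [bound]=0, c [bound]=0, b [bound]=0
order of uses: e, a
typing: ✓ — T2 → T1
per-discipline verdicts: ordered ✗, linear ✗, affine ✓, relevant ✗, unrestricted ✓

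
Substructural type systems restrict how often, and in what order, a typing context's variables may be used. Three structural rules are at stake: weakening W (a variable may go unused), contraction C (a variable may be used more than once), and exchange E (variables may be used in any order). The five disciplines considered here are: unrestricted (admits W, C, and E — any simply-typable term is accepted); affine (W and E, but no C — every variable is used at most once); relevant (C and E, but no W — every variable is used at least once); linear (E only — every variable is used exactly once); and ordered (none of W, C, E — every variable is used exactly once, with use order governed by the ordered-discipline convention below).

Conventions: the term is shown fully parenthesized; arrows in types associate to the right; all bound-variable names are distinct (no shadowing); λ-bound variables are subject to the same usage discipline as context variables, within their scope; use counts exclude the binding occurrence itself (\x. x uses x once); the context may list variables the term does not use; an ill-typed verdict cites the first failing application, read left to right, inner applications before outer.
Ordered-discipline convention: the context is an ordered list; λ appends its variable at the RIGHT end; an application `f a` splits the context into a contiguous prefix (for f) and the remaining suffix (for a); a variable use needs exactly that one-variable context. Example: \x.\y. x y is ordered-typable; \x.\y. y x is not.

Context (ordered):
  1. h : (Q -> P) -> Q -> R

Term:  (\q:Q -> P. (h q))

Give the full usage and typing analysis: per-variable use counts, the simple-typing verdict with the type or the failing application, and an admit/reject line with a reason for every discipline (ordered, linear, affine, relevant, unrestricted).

counts: h: 1×, q (bound): 1×
order of uses: h, q
typing: well-typed at (Q -> P) -> Q -> R
ordered: ✓, single-use (h, q), ordered derivation ok
linear: ✓, single use per variable (h, q)
affine: ✓, h, q: no repeats, contraction unneeded
relevant: ✓, h, q: all used, weakening unneeded
unrestricted: ✓, typability at (Q -> P) -> Q -> R is all that's needed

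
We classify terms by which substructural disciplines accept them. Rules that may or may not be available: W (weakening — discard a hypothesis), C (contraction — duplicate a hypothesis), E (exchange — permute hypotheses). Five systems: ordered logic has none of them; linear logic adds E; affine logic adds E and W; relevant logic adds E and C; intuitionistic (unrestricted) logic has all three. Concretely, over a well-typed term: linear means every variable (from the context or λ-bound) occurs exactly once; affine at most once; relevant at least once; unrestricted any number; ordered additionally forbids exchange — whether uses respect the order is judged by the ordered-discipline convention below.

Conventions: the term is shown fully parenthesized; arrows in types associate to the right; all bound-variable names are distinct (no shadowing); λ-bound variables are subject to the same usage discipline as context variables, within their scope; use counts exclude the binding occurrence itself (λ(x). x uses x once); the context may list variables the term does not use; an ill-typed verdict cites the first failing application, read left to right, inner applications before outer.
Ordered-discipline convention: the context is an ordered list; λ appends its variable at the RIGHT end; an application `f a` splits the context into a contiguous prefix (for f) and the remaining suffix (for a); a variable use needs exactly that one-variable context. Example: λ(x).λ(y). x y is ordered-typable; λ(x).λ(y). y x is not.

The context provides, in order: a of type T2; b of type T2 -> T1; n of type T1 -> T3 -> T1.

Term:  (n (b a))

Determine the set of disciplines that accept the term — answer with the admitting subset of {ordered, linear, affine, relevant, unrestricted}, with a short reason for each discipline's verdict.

admitting disciplines: linear, affine, relevant, unrestricted
counts: a: 1, b: 1, n: 1
order of uses: n, b, a
typing: the term checks, with type T3 -> T1
ordered ✗ (no ordered split (uses run n, b, a))
linear ✓ (a, b, n: one use apiece)
affine ✓ (no duplicate uses among a, b, n)
relevant ✓ (none of a, b, n goes unused)
unrestricted ✓ (typability at T3 -> T1 is all that's needed)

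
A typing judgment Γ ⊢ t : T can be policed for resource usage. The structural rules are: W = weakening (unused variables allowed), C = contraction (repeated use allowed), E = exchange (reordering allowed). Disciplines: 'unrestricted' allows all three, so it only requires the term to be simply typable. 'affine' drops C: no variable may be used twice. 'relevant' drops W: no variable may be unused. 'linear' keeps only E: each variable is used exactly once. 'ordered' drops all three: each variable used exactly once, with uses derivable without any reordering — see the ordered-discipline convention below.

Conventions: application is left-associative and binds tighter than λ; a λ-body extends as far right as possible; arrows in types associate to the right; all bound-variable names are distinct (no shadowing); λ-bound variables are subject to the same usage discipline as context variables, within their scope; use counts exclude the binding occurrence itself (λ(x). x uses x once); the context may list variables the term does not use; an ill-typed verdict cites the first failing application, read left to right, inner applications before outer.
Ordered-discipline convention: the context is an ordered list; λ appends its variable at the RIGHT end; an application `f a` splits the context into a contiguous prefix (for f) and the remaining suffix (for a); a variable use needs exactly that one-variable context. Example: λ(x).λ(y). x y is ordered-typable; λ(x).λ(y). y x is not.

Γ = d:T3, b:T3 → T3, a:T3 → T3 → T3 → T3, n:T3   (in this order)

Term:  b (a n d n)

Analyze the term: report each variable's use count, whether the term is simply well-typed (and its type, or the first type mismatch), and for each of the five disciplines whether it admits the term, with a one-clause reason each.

use counts: d ×1; b ×1; a ×1; n ×2
order of uses: b, a, n, d, n
typing: well-typed at T3
ordered: ✗ — needs contraction — n ×2
linear: ✗ — needs contraction — n ×2
affine: ✗ — needs contraction — n ×2
relevant: ✓ — every one of d, b, a, n appears
unrestricted: ✓ — typability at T3 is all that's needed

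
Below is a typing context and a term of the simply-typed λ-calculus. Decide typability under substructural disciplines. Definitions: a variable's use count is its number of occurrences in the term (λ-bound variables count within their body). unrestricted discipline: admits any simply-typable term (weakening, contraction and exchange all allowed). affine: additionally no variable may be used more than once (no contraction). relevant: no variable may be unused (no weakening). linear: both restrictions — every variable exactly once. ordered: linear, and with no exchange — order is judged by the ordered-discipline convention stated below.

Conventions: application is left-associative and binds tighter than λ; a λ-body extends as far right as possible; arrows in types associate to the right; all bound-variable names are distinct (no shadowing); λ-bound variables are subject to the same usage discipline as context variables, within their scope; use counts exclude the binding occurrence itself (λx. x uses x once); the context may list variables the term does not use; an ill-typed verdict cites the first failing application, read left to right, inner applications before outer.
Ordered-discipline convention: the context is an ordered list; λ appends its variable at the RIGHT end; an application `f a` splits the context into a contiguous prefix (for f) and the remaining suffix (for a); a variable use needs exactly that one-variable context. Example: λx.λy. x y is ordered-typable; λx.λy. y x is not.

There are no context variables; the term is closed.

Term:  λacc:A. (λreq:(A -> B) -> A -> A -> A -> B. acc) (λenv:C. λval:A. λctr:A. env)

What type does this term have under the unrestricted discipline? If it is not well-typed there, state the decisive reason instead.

not well-typed under unrestricted — the type mismatch rejects it
use counts: acc (λ-bound) ×1, req (λ-bound) ×0, env (λ-bound) ×1, val (λ-bound) ×0, ctr (λ-bound) ×0
uses in reading order: acc, env
typing: ill-typed: argument of type C -> A -> A -> C where (A -> B) -> A -> A -> A -> B is required
summary: ordered ✗, linear ✗, affine ✗, relevant ✗, unrestricted ✗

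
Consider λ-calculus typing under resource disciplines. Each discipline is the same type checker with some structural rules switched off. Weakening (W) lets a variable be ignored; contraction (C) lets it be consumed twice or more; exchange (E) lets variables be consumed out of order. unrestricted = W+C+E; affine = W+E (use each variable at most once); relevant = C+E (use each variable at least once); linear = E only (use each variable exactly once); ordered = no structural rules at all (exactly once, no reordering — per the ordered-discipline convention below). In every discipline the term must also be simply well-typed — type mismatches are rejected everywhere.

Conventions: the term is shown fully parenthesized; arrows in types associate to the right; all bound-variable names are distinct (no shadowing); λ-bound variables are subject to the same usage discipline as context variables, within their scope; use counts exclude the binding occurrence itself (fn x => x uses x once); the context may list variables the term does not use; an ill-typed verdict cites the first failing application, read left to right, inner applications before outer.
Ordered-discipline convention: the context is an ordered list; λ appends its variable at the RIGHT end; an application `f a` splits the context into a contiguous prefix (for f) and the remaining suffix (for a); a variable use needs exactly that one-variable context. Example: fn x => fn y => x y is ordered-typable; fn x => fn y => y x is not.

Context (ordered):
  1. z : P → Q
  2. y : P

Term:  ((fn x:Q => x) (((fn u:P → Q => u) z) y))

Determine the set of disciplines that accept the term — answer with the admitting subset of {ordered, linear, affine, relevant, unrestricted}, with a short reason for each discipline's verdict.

admitting disciplines: ordered, linear, affine, relevant, unrestricted
counts: z: 1×, y: 1×, x [bound]: 1×, u [bound]: 1×
order of uses: x, u, z, y
typing: well-typed — term : Q
ordered: ✓, one use each (z, y, x, u); ordered split holds
linear: ✓, z, y, x, u: one use apiece
affine: ✓, no duplicate uses among z, y, x, u
relevant: ✓, at least one use each (z, y, x, u)
unrestricted: ✓, typability at Q is all that's needed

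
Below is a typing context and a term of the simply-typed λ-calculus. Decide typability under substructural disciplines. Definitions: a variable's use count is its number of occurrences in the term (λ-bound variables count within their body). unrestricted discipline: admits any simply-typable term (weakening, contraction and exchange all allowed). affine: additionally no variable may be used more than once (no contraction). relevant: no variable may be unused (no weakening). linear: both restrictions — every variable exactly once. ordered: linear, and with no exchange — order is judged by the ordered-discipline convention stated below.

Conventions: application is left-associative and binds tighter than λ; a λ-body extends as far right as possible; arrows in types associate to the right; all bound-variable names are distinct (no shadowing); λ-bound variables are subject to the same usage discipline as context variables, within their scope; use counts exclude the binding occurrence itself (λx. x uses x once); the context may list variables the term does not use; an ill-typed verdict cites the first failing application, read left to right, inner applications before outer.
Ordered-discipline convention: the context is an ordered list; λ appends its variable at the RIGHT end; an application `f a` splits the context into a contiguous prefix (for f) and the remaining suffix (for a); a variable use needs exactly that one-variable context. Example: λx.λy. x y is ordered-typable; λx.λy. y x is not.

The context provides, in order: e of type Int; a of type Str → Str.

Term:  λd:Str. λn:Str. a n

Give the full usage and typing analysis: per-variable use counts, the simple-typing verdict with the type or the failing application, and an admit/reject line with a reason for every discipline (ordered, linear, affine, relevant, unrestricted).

use counts: e ×0, a ×1, d [bound] ×0, n [bound] ×1
uses in reading order: a, n
typing: the term checks, with type Str → Str → Str
ordered: ✗, e, d never used (weakening)
linear: ✗, e, d never used (weakening)
affine: ✓, e, a, d, n: no repeats, contraction unneeded
relevant: ✗, e, d never used (weakening)
unrestricted: ✓, simply typable at Str → Str → Str; W, C, E all held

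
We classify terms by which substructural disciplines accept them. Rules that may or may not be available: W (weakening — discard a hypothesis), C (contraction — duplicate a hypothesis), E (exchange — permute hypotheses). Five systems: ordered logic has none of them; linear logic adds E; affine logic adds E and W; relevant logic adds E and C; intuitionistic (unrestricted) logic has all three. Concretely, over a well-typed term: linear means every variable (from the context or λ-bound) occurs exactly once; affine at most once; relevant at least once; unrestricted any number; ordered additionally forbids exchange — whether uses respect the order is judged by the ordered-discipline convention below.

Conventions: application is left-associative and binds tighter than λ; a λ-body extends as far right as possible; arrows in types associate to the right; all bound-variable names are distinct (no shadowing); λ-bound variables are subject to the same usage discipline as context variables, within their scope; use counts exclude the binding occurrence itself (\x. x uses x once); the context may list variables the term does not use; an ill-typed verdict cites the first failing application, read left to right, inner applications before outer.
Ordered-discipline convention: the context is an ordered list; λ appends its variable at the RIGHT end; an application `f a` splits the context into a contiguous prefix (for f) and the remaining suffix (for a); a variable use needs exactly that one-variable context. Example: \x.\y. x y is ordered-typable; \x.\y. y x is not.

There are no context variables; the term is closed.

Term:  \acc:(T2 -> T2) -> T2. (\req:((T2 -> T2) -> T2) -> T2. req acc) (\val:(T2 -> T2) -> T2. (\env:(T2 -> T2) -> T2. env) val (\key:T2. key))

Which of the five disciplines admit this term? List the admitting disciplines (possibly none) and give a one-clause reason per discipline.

accepted by: linear, affine, relevant, unrestricted
use counts: acc [bound] ×1; req [bound] ×1; val [bound] ×1; env [bound] ×1; key [bound] ×1
left-to-right use order: req, acc, env, val, key
typing: the term checks, with type ((T2 -> T2) -> T2) -> T2
ordered ✗ (needs exchange: uses follow req, acc, env, val, key)
linear ✓ (each of acc, req, val, env, key used exactly once)
affine ✓ (acc, req, val, env, key: no repeats, contraction unneeded)
relevant ✓ (every one of acc, req, val, env, key appears)
unrestricted ✓ (typability at ((T2 -> T2) -> T2) -> T2 is all that's needed)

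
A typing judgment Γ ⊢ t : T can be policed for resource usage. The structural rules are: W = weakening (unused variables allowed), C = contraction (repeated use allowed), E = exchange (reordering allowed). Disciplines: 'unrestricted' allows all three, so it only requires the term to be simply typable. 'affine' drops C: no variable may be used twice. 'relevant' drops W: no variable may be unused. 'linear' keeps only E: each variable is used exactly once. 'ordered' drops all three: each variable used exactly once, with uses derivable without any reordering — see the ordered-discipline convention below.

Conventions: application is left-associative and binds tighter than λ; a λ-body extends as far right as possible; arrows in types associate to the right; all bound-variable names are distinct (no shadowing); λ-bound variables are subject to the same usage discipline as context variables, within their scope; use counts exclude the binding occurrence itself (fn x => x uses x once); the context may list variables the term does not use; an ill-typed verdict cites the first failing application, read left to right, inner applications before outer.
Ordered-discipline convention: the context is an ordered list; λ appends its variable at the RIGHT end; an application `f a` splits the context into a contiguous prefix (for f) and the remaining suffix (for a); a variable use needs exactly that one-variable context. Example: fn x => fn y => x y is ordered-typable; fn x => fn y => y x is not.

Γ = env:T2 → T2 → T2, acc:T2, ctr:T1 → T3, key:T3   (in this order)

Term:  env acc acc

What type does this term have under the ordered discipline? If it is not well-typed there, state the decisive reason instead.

not well-typed under ordered — acc ×2 used more than once (contraction); needs weakening: ctr, key unused
usage: env=1, acc=2, ctr=0, key=0
order of uses: env, acc, acc
typing: ✓ — T2
summary: ordered ✗, linear ✗, affine ✗, relevant ✗, unrestricted ✓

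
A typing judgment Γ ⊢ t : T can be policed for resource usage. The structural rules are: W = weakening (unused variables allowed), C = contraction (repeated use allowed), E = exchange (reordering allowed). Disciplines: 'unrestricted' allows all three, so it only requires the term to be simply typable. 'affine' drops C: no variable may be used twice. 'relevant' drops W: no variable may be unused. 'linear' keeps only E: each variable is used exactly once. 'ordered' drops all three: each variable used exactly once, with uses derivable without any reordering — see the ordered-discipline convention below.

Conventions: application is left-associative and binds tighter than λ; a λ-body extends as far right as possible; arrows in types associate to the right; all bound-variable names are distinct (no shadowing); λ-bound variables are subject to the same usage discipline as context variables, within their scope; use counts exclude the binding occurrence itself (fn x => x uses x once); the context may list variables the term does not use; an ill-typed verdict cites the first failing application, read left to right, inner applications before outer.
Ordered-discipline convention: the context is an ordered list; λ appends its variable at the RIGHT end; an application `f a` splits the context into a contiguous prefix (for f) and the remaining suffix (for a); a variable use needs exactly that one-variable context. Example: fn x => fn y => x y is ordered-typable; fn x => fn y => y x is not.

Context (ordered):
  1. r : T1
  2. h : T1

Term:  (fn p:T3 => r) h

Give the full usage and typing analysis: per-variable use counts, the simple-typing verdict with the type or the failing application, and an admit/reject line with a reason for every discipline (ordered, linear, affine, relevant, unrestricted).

counts: r ×1; h ×1; p [bound] ×0
left-to-right use order: r, h
typing: ill-typed: an application expects T3 but receives T1
ordered ✗ (fails simple typing)
linear ✗ (a type mismatch blocks all five)
affine ✗ (the type mismatch rejects it)
relevant ✗ (not simply typable)
unrestricted ✗ (fails simple typing)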